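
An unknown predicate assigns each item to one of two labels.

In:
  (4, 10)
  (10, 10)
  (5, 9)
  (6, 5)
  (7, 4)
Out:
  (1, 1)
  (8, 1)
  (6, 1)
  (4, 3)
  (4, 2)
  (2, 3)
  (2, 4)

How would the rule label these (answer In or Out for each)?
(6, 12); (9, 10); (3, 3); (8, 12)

In, In, Out, In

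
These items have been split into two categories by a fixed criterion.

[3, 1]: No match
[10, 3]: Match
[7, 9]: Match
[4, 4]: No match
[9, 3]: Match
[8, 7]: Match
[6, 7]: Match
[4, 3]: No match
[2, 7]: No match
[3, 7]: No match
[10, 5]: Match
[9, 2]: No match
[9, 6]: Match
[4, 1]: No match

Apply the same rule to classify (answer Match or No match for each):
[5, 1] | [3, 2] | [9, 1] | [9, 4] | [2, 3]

The pattern is that an item is 'Match' exactly when: sum ≥ 12.
[5, 1] — 5+1 = 6, hence No match.
[3, 2] — 3+2 = 5, hence No match.
[9, 1] — 9+1 = 10, hence No match.
[9, 4] — 9+4 = 13, hence Match.
[2, 3] — 2+3 = 5, hence No match.

No match, No match, No match, Match, No match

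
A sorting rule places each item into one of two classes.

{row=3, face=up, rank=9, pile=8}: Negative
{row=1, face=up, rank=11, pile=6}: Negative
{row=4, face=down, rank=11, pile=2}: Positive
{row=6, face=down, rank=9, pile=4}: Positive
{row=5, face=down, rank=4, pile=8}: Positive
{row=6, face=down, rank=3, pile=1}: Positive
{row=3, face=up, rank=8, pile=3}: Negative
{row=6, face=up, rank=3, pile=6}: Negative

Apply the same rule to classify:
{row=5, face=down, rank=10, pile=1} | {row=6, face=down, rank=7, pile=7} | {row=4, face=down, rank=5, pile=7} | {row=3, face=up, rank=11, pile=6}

The common property of the 'Positive' items is: face is down. No 'Negative' item has it.
{row=5, face=down, rank=10, pile=1}: face is down, matches → Positive. {row=6, face=down, rank=7, pile=7}: face is down, matches → Positive. {row=4, face=down, rank=5, pile=7}: face is down, matches → Positive. {row=3, face=up, rank=11, pile=6}: face is up, does not fit → Negative.

Positive, Positive, Positive, Negative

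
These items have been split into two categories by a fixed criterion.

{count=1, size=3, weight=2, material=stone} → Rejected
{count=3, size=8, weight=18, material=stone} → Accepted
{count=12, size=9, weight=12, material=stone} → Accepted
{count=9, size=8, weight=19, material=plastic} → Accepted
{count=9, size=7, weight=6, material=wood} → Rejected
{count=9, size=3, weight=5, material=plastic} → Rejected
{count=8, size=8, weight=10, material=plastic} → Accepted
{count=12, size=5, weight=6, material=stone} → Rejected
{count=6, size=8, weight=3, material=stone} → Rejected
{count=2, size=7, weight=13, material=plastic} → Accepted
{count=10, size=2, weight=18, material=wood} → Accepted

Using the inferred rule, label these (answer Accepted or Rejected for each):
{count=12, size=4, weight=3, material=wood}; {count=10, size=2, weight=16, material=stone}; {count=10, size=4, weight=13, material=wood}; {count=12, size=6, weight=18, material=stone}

'Accepted' ⟺ weight ≥ 10.
Rejected: {count=12, size=4, weight=3, material=wood}, since weight = 3.
Accepted: {count=10, size=2, weight=16, material=stone}, since weight = 16.
Accepted: {count=10, size=4, weight=13, material=wood}, since weight = 13.
Accepted: {count=12, size=6, weight=18, material=stone}, since weight = 18.

Rejected, Accepted, Accepted, Accepted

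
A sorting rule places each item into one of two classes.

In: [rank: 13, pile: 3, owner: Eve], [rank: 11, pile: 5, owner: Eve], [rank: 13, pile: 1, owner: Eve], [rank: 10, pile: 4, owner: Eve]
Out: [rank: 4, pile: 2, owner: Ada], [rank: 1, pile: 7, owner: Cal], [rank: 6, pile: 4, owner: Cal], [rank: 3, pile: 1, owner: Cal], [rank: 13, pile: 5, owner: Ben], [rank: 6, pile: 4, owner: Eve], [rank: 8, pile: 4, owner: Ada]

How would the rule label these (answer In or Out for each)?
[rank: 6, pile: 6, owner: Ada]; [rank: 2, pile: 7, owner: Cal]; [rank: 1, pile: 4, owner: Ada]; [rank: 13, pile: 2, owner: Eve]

The pattern is that an item is 'In' exactly when: owner is Eve AND rank ≥ 8.
[rank: 6, pile: 6, owner: Ada] → owner is Ada, rank = 6 → Out. [rank: 2, pile: 7, owner: Cal] → owner is Cal, rank = 2 → Out. [rank: 1, pile: 4, owner: Ada] → owner is Ada, rank = 1 → Out. [rank: 13, pile: 2, owner: Eve] → owner is Eve, rank = 13 → In.

Out, Out, Out, In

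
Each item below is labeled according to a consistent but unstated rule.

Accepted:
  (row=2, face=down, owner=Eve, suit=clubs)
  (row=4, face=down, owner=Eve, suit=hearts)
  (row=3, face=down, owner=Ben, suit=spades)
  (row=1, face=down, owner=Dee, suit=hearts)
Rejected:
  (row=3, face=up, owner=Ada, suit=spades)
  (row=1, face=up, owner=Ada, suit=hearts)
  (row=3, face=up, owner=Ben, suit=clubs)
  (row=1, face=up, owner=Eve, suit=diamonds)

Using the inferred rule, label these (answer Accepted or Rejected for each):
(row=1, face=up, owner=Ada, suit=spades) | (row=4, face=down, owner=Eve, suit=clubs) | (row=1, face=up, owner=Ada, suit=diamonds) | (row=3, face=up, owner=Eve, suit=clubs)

Rejected, Accepted, Rejected, Rejected

'Accepted' ⟺ face is down.
(row=1, face=up, owner=Ada, suit=spades): face is up, does not satisfy this → Rejected.
(row=4, face=down, owner=Eve, suit=clubs): face is down, has this property → Accepted.
(row=1, face=up, owner=Ada, suit=diamonds): face is up, does not satisfy this → Rejected.
(row=3, face=up, owner=Eve, suit=clubs): face is up, does not satisfy this → Rejected.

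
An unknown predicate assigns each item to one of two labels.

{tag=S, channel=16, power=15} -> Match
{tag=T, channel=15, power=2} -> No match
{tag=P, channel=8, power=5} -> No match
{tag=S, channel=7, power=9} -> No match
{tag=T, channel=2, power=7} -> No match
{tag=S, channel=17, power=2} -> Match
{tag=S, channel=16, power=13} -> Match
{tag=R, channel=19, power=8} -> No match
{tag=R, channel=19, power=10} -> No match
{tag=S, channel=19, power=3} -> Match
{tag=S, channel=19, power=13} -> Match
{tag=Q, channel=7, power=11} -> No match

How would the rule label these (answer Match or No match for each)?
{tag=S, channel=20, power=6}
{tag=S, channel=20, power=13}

The pattern is that an item is 'Match' exactly when: tag is S AND channel ≥ 8.
{tag=S, channel=20, power=6} → tag is S, channel = 20 → Match.
{tag=S, channel=20, power=13} → tag is S, channel = 20 → Match.

Match, Match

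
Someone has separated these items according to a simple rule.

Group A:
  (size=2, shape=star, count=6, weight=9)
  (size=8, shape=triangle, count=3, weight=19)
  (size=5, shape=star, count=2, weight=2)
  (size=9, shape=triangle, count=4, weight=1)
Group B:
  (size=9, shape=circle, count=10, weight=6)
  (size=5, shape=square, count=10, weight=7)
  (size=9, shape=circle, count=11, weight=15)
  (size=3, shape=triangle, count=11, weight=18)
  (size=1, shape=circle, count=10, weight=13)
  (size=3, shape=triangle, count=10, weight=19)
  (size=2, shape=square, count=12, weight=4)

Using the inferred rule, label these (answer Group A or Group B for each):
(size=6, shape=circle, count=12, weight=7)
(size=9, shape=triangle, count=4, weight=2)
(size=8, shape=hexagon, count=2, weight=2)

Group B, Group A, Group A

The common property of the 'Group A' items is: count ≤ 6. No 'Group B' item has it.
(size=6, shape=circle, count=12, weight=7) → count = 12 → Group B. (size=9, shape=triangle, count=4, weight=2) → count = 4 → Group A. (size=8, shape=hexagon, count=2, weight=2) → count = 2 → Group A.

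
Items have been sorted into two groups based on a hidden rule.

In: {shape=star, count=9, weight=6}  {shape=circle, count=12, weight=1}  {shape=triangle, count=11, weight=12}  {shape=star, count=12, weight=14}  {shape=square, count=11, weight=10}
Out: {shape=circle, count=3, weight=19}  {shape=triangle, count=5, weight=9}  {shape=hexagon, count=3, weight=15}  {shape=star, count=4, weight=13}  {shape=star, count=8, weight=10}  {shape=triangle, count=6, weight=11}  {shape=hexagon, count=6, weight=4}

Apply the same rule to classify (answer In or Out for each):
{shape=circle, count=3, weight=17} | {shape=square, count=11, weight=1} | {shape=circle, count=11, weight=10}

Out, In, In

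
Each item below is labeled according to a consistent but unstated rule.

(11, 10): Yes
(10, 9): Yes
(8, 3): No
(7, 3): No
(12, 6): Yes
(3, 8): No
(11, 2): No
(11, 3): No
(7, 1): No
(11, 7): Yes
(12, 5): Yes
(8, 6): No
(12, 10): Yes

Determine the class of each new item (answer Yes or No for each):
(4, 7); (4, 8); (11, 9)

No, No, Yes

A rule that fits every label: sum ≥ 17 — true of each 'Yes' example, false of each 'No' one.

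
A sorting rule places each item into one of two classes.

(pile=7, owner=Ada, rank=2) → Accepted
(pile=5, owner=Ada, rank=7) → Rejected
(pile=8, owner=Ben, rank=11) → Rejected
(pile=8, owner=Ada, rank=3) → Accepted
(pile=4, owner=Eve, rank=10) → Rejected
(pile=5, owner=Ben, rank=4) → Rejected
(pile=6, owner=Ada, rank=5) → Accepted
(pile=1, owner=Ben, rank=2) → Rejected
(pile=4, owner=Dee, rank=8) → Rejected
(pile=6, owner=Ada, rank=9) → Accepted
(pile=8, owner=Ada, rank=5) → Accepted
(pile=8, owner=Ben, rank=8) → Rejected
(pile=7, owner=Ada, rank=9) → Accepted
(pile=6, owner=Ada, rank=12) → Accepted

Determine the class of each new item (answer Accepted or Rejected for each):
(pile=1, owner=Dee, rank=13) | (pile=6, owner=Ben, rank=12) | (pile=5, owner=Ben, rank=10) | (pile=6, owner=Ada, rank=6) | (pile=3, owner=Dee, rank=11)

Rejected, Rejected, Rejected, Accepted, Rejected

The simplest hypothesis consistent with all the labels is: owner is Ada AND pile ≥ 6.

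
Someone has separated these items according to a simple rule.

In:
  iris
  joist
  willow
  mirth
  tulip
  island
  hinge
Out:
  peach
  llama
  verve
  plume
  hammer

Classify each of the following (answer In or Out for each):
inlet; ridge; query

In, In, Out

A rule that fits every label: contains 'i' — true of each 'In' example, false of each 'Out' one.
inlet: In (has 'i').
ridge: In (has 'i').
query: Out (no 'i').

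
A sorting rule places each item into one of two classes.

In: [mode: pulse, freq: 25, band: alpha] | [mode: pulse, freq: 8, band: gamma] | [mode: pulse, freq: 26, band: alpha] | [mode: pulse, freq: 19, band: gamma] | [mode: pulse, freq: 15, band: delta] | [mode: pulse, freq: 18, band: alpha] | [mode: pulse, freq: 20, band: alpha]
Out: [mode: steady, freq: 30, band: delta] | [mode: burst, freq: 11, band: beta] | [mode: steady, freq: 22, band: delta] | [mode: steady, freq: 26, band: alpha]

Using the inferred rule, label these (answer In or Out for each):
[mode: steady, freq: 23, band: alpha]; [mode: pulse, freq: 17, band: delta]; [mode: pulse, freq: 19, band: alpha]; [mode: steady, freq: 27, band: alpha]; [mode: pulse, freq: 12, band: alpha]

Out, In, In, Out, In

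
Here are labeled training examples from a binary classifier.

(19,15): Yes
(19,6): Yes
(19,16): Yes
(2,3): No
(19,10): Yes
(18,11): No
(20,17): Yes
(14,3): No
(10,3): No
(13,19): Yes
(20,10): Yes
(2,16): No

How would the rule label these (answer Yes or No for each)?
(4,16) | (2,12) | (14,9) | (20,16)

No, No, No, Yes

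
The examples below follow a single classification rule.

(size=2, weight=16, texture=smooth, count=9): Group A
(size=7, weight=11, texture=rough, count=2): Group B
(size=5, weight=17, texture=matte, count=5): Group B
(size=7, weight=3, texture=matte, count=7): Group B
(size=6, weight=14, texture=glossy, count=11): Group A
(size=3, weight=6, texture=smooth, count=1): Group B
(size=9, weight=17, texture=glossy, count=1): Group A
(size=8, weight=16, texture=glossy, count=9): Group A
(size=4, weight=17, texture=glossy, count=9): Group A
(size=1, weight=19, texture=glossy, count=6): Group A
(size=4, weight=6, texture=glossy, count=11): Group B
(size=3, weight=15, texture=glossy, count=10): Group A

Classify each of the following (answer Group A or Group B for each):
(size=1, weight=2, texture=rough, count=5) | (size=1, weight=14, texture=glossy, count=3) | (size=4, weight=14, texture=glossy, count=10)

The common property of the 'Group A' items is: size ≠ 5 AND weight ≥ 14. No 'Group B' item has it.
(size=1, weight=2, texture=rough, count=5): Group B (size = 1, weight = 2). (size=1, weight=14, texture=glossy, count=3): Group A (size = 1, weight = 14). (size=4, weight=14, texture=glossy, count=10): Group A (size = 4, weight = 14).

Group B, Group A, Group A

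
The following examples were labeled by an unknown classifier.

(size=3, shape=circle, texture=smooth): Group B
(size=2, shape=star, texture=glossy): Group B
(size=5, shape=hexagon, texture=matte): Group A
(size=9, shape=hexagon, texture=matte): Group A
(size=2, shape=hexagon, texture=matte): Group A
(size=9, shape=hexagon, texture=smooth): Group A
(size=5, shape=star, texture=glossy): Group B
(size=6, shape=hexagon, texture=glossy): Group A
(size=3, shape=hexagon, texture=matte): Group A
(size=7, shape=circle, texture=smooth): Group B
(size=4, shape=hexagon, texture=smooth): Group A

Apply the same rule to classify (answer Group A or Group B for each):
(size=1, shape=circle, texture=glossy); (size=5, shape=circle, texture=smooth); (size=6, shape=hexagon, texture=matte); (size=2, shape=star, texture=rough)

Looking at the examples, the only property every 'Group A' case has and every 'Group B' case lacks is: shape is hexagon.
(size=1, shape=circle, texture=glossy) — shape is circle, hence Group B. (size=5, shape=circle, texture=smooth) — shape is circle, hence Group B. (size=6, shape=hexagon, texture=matte) — shape is hexagon, hence Group A. (size=2, shape=star, texture=rough) — shape is star, hence Group B.

Group B, Group B, Group A, Group B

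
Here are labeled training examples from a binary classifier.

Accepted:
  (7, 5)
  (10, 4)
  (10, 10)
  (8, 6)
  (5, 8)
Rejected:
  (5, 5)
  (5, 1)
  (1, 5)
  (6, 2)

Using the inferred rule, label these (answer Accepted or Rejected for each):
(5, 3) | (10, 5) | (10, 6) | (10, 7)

A rule that fits every label: sum ≥ 12 — true of each 'Accepted' example, false of each 'Rejected' one.
(5, 3): Rejected (5+3 = 8). (10, 5): Accepted (10+5 = 15). (10, 6): Accepted (10+6 = 16). (10, 7): Accepted (10+7 = 17).

Rejected, Accepted, Accepted, Accepted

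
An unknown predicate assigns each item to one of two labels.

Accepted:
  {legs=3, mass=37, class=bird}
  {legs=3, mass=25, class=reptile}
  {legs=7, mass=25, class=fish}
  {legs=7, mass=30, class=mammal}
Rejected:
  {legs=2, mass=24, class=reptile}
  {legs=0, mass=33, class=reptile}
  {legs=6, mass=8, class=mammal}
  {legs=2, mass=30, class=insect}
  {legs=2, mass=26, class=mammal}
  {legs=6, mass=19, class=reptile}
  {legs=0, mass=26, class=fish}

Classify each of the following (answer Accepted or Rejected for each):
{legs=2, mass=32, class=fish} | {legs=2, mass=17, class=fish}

Rejected, Rejected

Checking candidate rules against both groups, what survives is: legs is odd.
{legs=2, mass=32, class=fish} — legs = 2, hence Rejected. {legs=2, mass=17, class=fish} — legs = 2, hence Rejected.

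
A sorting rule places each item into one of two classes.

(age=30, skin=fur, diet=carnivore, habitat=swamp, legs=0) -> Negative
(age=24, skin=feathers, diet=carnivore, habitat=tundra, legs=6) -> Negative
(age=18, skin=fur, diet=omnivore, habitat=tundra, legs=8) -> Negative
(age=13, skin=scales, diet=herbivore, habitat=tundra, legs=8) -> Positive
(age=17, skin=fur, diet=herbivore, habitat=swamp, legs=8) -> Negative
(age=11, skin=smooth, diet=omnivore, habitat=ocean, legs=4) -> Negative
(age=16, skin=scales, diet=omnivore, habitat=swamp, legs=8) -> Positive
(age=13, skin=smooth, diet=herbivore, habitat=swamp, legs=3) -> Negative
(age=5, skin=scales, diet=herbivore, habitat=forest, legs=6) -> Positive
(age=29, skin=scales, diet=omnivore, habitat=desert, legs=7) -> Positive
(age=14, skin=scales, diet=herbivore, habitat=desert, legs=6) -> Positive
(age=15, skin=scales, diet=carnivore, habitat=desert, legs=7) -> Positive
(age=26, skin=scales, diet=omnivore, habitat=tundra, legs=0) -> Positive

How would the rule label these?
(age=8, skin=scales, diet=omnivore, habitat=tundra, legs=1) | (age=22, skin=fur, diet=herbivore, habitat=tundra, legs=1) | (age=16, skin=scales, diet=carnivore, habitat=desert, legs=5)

Positive, Negative, Positive

Rule: skin is scales. This holds for each 'Positive' example and fails for each 'Negative' one.
(age=8, skin=scales, diet=omnivore, habitat=tundra, legs=1): skin is scales — matches, so Positive.
(age=22, skin=fur, diet=herbivore, habitat=tundra, legs=1): skin is fur — does not fit, so Negative.
(age=16, skin=scales, diet=carnivore, habitat=desert, legs=5): skin is scales — matches, so Positive.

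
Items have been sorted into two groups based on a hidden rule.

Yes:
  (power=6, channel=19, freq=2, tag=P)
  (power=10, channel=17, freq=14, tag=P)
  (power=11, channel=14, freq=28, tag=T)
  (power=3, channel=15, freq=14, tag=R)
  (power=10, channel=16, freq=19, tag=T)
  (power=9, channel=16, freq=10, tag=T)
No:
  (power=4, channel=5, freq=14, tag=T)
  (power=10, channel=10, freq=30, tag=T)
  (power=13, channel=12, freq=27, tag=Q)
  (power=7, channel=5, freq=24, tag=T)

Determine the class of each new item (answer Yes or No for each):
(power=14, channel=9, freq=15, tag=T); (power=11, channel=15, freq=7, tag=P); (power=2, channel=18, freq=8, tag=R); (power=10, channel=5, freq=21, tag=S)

No, Yes, Yes, No

Rule: channel ≥ 14. This holds for each 'Yes' example and fails for each 'No' one.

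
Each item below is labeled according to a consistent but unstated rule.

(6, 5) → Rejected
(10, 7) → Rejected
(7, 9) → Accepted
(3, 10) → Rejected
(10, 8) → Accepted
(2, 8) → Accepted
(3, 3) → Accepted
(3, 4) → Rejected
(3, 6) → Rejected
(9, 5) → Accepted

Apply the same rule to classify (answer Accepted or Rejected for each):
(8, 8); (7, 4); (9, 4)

The common property of the 'Accepted' items is: sum is even. No 'Rejected' item has it.
Accepted: (8, 8), since 8+8 = 16.
Rejected: (7, 4), since 7+4 = 11.
Rejected: (9, 4), since 9+4 = 13.

Accepted, Rejected, Rejected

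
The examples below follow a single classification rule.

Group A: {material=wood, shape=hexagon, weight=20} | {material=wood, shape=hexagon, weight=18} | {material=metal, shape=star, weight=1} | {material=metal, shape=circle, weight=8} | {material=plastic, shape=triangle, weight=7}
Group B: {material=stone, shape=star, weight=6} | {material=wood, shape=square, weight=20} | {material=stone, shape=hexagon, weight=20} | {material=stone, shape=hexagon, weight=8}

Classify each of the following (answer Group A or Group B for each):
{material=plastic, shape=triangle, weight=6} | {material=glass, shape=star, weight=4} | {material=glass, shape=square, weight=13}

Group A, Group A, Group B

The rule appears to be: shape is not square AND material is not stone.
{material=plastic, shape=triangle, weight=6} → shape is triangle, material is plastic → Group A. {material=glass, shape=star, weight=4} → shape is star, material is glass → Group A. {material=glass, shape=square, weight=13} → shape is square, material is glass → Group B.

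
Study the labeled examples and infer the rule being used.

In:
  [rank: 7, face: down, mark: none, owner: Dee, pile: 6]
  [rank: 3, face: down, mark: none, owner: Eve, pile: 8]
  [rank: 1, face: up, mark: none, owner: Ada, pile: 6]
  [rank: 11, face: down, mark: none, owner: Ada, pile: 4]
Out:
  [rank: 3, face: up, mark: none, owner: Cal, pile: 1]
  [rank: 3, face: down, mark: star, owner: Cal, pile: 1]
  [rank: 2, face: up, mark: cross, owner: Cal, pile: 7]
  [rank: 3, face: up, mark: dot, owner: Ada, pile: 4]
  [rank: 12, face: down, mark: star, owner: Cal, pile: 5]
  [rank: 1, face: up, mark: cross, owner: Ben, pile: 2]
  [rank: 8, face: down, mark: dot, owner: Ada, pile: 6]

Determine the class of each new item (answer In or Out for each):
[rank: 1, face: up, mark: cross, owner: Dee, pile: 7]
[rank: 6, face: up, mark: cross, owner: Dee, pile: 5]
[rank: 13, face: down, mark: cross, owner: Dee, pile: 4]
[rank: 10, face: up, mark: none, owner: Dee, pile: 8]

One predicate separates the groups cleanly: mark is none AND pile ≥ 2.
[rank: 1, face: up, mark: cross, owner: Dee, pile: 7]: Out (mark is cross, pile = 7). [rank: 6, face: up, mark: cross, owner: Dee, pile: 5]: Out (mark is cross, pile = 5). [rank: 13, face: down, mark: cross, owner: Dee, pile: 4]: Out (mark is cross, pile = 4). [rank: 10, face: up, mark: none, owner: Dee, pile: 8]: In (mark is none, pile = 8).

Out, Out, Out, In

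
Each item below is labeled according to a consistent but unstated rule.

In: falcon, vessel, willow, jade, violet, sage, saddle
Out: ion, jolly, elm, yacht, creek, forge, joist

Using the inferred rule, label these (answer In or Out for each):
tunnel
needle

A rule that fits every label: even length — true of each 'In' example, false of each 'Out' one.
tunnel — length 6, hence In. needle — length 6, hence In.

In, In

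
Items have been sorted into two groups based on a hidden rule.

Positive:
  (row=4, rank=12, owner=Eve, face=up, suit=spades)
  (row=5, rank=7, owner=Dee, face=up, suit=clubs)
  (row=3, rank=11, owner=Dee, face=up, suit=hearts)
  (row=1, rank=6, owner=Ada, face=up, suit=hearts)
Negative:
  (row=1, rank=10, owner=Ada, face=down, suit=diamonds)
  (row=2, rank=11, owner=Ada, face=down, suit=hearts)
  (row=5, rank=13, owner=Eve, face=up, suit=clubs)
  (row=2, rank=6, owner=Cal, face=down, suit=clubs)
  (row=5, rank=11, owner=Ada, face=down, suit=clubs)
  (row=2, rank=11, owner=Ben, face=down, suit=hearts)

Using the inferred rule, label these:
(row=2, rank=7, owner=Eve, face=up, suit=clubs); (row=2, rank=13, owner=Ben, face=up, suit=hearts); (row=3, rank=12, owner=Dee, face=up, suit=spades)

All 'Positive' examples share one property — face is up AND rank ≤ 12 — and every 'Negative' example lacks it.
(row=2, rank=7, owner=Eve, face=up, suit=clubs): face is up, rank = 7, qualifies → Positive.
(row=2, rank=13, owner=Ben, face=up, suit=hearts): face is up, rank = 13, fails this test → Negative.
(row=3, rank=12, owner=Dee, face=up, suit=spades): face is up, rank = 12, qualifies → Positive.

Positive, Negative, Positive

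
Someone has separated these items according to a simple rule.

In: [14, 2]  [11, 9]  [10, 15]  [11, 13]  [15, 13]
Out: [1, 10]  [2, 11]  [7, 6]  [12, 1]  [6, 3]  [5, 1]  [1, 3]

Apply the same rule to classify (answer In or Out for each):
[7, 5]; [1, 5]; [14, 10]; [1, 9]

Out, Out, In, Out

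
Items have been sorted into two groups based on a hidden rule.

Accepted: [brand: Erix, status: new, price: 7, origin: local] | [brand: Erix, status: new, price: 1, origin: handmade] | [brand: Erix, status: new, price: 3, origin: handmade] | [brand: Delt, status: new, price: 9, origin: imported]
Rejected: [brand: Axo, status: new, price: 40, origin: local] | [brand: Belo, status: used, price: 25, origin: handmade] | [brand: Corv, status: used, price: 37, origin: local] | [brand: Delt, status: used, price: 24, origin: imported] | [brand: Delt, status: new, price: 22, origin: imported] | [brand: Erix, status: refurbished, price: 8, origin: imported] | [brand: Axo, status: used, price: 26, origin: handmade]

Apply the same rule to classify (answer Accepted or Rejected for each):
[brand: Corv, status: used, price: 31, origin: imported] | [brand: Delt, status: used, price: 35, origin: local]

Every 'Accepted' example satisfies: status is new AND price ≤ 9. None of the 'Rejected' examples do.
[brand: Corv, status: used, price: 31, origin: imported]: Rejected (status is used, price = 31).
[brand: Delt, status: used, price: 35, origin: local]: Rejected (status is used, price = 35).

Rejected, Rejected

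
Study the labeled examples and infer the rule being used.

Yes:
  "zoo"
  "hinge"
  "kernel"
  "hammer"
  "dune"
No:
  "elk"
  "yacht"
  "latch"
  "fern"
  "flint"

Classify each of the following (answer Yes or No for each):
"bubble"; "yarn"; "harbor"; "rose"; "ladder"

One predicate separates the groups cleanly: has ≥ 2 vowels.
Yes: "bubble", since 2 vowels.
No: "yarn", since 1 vowel.
Yes: "harbor", since 2 vowels.
Yes: "rose", since 2 vowels.
Yes: "ladder", since 2 vowels.

Yes, No, Yes, Yes, Yes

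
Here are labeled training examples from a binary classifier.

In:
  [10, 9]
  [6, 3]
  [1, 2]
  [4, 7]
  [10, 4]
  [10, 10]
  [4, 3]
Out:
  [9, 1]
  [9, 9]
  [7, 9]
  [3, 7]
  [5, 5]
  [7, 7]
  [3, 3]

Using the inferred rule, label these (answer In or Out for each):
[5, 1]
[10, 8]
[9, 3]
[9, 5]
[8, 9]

Out, In, Out, Out, In

Comparing the two groups points to one rule — product is even.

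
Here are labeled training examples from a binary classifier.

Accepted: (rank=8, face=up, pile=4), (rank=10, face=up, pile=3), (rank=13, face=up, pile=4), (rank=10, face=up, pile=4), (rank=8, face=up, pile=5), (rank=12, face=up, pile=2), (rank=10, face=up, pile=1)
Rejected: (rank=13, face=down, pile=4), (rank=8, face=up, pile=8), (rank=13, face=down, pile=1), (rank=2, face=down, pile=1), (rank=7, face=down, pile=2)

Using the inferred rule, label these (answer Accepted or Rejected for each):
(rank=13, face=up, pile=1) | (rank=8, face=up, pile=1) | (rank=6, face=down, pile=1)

Every 'Accepted' example satisfies: face is up AND pile ≤ 5. None of the 'Rejected' examples do.
(rank=13, face=up, pile=1) — face is up, pile = 1, hence Accepted. (rank=8, face=up, pile=1) — face is up, pile = 1, hence Accepted. (rank=6, face=down, pile=1) — face is down, pile = 1, hence Rejected.

Accepted, Accepted, Rejected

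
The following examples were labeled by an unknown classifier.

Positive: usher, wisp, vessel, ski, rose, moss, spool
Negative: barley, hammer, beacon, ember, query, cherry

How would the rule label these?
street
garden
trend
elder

The simplest hypothesis consistent with all the labels is: contains 's'.
street — has 's', hence Positive. garden — no 's', hence Negative. trend — no 's', hence Negative. elder — no 's', hence Negative.

Positive, Negative, Negative, Negative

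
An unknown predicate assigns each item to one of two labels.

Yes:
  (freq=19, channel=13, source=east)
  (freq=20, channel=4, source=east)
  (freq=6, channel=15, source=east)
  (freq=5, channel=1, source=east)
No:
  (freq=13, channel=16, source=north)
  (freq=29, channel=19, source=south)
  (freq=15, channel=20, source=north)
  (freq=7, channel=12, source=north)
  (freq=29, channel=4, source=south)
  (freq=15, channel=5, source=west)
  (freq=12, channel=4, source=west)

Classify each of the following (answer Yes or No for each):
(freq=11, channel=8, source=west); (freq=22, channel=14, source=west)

All 'Yes' examples share one property — source is east — and every 'No' example lacks it.
(freq=11, channel=8, source=west): source is west — does not fit, so No. (freq=22, channel=14, source=west): source is west — does not fit, so No.

No, No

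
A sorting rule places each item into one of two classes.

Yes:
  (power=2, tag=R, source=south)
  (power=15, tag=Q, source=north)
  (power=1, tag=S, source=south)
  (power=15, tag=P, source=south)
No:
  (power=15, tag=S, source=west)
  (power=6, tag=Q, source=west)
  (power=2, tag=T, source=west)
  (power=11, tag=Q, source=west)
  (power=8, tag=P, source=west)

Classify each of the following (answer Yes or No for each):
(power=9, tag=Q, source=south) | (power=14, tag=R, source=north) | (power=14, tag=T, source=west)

Yes, Yes, No

'Yes' ⟺ source is not west.
(power=9, tag=Q, source=south): Yes (source is south).
(power=14, tag=R, source=north): Yes (source is north).
(power=14, tag=T, source=west): No (source is west).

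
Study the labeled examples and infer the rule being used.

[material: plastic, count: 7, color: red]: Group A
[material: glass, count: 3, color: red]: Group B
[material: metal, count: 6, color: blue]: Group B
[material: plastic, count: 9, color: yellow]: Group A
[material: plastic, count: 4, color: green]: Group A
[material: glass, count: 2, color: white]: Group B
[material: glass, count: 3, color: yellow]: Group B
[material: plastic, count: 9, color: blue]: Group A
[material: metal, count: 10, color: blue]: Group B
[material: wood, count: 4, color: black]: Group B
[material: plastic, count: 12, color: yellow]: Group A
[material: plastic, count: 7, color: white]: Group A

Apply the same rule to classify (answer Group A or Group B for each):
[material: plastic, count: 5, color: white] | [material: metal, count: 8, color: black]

Group A, Group B

The distinguishing property — material is plastic — holds for all the 'Group A' cases and none of the 'Group B' cases.
[material: plastic, count: 5, color: white]: material is plastic, meets the rule → Group A. [material: metal, count: 8, color: black]: material is metal, doesn't match → Group B.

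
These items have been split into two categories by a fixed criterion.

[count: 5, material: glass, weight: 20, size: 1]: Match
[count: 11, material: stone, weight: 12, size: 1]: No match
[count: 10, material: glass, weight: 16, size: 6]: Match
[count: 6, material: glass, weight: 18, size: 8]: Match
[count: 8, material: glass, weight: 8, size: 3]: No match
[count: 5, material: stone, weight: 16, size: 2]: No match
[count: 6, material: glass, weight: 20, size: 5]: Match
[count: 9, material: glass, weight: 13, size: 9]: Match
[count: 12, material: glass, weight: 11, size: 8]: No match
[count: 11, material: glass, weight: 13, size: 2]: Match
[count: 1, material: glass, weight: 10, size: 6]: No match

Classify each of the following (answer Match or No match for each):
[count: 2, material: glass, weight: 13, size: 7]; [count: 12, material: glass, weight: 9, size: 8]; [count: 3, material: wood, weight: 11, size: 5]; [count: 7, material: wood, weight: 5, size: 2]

One predicate separates the groups cleanly: material is glass AND weight ≥ 12.
[count: 2, material: glass, weight: 13, size: 7] — material is glass, weight = 13, hence Match.
[count: 12, material: glass, weight: 9, size: 8] — material is glass, weight = 9, hence No match.
[count: 3, material: wood, weight: 11, size: 5] — material is wood, weight = 11, hence No match.
[count: 7, material: wood, weight: 5, size: 2] — material is wood, weight = 5, hence No match.

Match, No match, No match, No match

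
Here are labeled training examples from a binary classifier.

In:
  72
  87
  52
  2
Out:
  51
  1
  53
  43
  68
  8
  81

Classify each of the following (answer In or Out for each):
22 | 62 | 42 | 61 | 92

In, In, In, Out, In

The pattern is that an item is 'In' exactly when: ≡ 2 (mod 5).
22: In (22 mod 5 = 2).
62: In (62 mod 5 = 2).
42: In (42 mod 5 = 2).
61: Out (61 mod 5 = 1).
92: In (92 mod 5 = 2).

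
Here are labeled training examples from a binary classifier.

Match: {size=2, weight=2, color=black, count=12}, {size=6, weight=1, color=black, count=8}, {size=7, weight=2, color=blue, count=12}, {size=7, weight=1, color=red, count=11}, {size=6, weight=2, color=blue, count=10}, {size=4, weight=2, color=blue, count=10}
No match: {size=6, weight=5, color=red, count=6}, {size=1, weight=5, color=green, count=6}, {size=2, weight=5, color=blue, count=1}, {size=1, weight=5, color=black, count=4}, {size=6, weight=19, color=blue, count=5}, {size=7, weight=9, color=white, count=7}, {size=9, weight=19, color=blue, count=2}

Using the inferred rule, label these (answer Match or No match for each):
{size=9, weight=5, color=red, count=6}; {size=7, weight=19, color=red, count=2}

No match, No match

The simplest hypothesis consistent with all the labels is: count ≥ 8.
{size=9, weight=5, color=red, count=6} — count = 6, hence No match.
{size=7, weight=19, color=red, count=2} — count = 2, hence No match.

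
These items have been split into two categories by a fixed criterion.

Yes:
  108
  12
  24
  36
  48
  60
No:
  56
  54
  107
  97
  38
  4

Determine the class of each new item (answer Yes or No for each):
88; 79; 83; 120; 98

The distinguishing property — multiple of 12 — holds for all the 'Yes' cases and none of the 'No' cases.
88: 88 = 12·7 + 4 — does not pass, so No.
79: 79 = 12·6 + 7 — does not pass, so No.
83: 83 = 12·6 + 11 — does not pass, so No.
120: 120 = 12·10 — passes, so Yes.
98: 98 = 12·8 + 2 — does not pass, so No.

No, No, No, Yes, No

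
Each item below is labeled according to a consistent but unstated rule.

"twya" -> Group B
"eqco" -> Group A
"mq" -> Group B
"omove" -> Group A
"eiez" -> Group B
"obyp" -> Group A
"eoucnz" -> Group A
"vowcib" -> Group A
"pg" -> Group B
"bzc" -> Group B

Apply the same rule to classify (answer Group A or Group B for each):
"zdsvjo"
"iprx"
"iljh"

Group A, Group B, Group B

The simplest hypothesis consistent with all the labels is: contains 'o'.
"zdsvjo": Group A (has 'o').
"iprx": Group B (no 'o').
"iljh": Group B (no 'o').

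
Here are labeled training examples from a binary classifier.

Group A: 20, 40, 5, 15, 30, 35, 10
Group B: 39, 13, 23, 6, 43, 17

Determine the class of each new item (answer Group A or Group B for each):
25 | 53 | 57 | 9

Group A, Group B, Group B, Group B

One predicate separates the groups cleanly: multiple of 5.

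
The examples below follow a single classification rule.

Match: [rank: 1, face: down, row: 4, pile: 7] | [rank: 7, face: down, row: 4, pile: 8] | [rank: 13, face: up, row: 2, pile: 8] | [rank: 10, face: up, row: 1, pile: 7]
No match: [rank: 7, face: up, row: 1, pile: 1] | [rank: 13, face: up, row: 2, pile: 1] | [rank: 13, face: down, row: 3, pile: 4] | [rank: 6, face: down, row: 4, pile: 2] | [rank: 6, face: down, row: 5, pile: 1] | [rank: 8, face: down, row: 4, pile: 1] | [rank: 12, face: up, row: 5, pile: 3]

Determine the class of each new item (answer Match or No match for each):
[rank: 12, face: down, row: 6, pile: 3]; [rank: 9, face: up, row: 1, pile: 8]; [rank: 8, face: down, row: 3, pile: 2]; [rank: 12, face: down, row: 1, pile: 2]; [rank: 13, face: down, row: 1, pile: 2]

No match, Match, No match, No match, No match

The distinguishing property — pile ≥ 7 — holds for all the 'Match' cases and none of the 'No match' cases.
[rank: 12, face: down, row: 6, pile: 3]: pile = 3 — fails this test, so No match. [rank: 9, face: up, row: 1, pile: 8]: pile = 8 — fits, so Match. [rank: 8, face: down, row: 3, pile: 2]: pile = 2 — fails this test, so No match. [rank: 12, face: down, row: 1, pile: 2]: pile = 2 — fails this test, so No match. [rank: 13, face: down, row: 1, pile: 2]: pile = 2 — fails this test, so No match.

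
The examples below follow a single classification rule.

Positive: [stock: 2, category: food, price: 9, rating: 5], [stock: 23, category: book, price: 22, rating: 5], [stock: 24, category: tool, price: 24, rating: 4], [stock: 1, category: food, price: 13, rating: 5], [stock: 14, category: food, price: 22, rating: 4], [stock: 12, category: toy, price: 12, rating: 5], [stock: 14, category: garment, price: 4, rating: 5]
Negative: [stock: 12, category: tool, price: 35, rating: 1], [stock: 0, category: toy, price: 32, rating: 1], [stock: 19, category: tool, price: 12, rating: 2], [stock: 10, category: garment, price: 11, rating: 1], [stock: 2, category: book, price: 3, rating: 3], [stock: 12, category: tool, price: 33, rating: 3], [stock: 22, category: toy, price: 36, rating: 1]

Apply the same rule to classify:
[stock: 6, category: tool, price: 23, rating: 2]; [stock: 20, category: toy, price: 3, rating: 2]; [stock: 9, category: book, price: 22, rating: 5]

Negative, Negative, Positive

One predicate separates the groups cleanly: rating ≥ 4.
[stock: 6, category: tool, price: 23, rating: 2] → rating = 2 → Negative.
[stock: 20, category: toy, price: 3, rating: 2] → rating = 2 → Negative.
[stock: 9, category: book, price: 22, rating: 5] → rating = 5 → Positive.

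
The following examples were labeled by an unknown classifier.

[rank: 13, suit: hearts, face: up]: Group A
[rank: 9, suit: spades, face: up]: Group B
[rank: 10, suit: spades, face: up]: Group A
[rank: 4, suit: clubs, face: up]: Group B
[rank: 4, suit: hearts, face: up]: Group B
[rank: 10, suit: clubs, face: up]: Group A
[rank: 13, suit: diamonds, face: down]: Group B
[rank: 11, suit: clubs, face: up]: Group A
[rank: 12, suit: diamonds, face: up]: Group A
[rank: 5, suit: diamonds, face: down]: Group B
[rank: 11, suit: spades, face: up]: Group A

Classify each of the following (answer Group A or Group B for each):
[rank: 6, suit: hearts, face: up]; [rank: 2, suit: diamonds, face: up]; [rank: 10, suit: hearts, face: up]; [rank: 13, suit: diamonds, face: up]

The classifier is using: face is up AND rank ≥ 10.
[rank: 6, suit: hearts, face: up]: face is up, rank = 6 — lacks this property, so Group B.
[rank: 2, suit: diamonds, face: up]: face is up, rank = 2 — lacks this property, so Group B.
[rank: 10, suit: hearts, face: up]: face is up, rank = 10 — fits, so Group A.
[rank: 13, suit: diamonds, face: up]: face is up, rank = 13 — fits, so Group A.

Group B, Group B, Group A, Group A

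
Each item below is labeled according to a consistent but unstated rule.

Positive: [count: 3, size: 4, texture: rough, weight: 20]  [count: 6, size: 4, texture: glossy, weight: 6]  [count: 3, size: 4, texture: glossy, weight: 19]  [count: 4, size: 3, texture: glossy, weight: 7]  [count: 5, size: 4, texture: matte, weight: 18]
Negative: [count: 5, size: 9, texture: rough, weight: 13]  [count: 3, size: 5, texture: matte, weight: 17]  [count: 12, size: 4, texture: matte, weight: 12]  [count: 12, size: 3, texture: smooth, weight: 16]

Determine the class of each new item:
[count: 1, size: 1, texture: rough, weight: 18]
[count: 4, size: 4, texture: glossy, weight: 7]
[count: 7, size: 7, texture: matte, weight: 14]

The simplest hypothesis consistent with all the labels is: count ≤ 6 AND size ≤ 4.

Positive, Positive, Negative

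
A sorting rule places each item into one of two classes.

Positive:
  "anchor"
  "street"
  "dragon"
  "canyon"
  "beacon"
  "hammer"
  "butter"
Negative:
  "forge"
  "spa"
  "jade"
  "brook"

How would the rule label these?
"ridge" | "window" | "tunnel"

The rule appears to be: length 6.
"ridge": length 5 — doesn't qualify, so Negative.
"window": length 6 — meets the rule, so Positive.
"tunnel": length 6 — meets the rule, so Positive.

Negative, Positive, Positive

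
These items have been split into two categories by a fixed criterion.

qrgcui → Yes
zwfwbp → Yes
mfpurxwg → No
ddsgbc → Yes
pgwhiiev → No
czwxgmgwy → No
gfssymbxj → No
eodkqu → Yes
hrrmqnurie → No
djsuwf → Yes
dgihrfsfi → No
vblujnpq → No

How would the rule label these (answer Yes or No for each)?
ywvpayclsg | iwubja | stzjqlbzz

No, Yes, No

The simplest hypothesis consistent with all the labels is: length 6.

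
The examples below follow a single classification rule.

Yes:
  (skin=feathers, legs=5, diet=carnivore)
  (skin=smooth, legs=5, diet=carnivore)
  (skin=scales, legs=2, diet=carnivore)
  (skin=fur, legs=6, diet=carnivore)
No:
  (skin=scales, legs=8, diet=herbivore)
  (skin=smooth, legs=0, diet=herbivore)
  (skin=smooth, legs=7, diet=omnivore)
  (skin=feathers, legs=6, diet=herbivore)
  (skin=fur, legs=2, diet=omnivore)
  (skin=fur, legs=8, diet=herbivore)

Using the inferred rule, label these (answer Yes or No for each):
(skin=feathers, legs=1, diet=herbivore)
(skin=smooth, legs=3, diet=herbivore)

The rule appears to be: diet is carnivore.

No, No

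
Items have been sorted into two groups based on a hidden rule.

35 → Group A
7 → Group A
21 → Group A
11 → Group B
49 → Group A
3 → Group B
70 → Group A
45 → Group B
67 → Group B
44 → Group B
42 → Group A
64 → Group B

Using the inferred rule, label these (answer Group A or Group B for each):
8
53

'Group A' ⟺ multiple of 7.

Group B, Group B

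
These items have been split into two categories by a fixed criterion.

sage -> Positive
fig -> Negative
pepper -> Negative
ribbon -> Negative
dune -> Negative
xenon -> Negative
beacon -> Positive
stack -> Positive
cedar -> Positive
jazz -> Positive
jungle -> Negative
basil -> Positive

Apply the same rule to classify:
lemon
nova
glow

Negative, Positive, Negative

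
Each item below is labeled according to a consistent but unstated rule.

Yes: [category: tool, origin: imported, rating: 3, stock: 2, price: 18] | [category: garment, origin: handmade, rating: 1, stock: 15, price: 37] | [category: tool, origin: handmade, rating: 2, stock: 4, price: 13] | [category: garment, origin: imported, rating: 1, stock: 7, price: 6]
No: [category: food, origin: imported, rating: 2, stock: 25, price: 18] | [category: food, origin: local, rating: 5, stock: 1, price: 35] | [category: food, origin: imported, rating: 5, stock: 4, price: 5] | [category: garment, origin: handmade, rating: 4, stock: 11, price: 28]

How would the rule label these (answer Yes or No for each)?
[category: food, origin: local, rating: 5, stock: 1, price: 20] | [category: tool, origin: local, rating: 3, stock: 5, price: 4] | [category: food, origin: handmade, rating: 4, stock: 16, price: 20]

Rule: stock ≤ 15 AND rating ≤ 3. This holds for each 'Yes' example and fails for each 'No' one.
[category: food, origin: local, rating: 5, stock: 1, price: 20]: stock = 1, rating = 5 — fails this test, so No. [category: tool, origin: local, rating: 3, stock: 5, price: 4]: stock = 5, rating = 3 — passes, so Yes. [category: food, origin: handmade, rating: 4, stock: 16, price: 20]: stock = 16, rating = 4 — fails this test, so No.

No, Yes, No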